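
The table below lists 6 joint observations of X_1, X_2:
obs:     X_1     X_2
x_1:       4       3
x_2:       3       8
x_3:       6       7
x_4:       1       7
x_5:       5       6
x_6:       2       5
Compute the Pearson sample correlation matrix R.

Step 1 — column means:
  mean(X_1) = (4 + 3 + 6 + 1 + 5 + 2) / 6 = 21/6 = 3.5
  mean(X_2) = (3 + 8 + 7 + 7 + 6 + 5) / 6 = 36/6 = 6

Step 2 — sample variances and covariances s[i,j] = (1/(n-1)) · Σ_k (x_{k,i} - mean_i) · (x_{k,j} - mean_j), with n-1 = 5:
  s[X_1,X_1] = ((0.5)·(0.5) + (-0.5)·(-0.5) + (2.5)·(2.5) + (-2.5)·(-2.5) + (1.5)·(1.5) + (-1.5)·(-1.5)) / 5 = 17.5/5 = 3.5
  s[X_1,X_2] = ((0.5)·(-3) + (-0.5)·(2) + (2.5)·(1) + (-2.5)·(1) + (1.5)·(0) + (-1.5)·(-1)) / 5 = -1/5 = -0.2
  s[X_2,X_2] = ((-3)·(-3) + (2)·(2) + (1)·(1) + (1)·(1) + (0)·(0) + (-1)·(-1)) / 5 = 16/5 = 3.2
  Sample standard deviations s_i = √(s[i,i]):
  s(X_1) = √(3.5) = 1.8708
  s(X_2) = √(3.2) = 1.7889

Step 3 — r_{ij} = s_{ij} / (s_i · s_j):
  r[X_1,X_1] = 1 (diagonal).
  r[X_1,X_2] = -0.2 / (1.8708 · 1.7889) = -0.2 / 3.3466 = -0.0598
  r[X_2,X_2] = 1 (diagonal).

R is symmetric with unit diagonal. Assembling:

R = [[1, -0.0598],
 [-0.0598, 1]]


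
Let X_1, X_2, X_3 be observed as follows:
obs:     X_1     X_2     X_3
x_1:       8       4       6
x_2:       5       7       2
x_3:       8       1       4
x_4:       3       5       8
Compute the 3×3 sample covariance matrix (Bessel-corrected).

Step 1 — column means:
  mean(X_1) = (8 + 5 + 8 + 3) / 4 = 24/4 = 6
  mean(X_2) = (4 + 7 + 1 + 5) / 4 = 17/4 = 4.25
  mean(X_3) = (6 + 2 + 4 + 8) / 4 = 20/4 = 5

Step 2 — sample covariance S[i,j] = (1/(n-1)) · Σ_k (x_{k,i} - mean_i) · (x_{k,j} - mean_j), with n-1 = 3.
  S[X_1,X_1] = ((2)·(2) + (-1)·(-1) + (2)·(2) + (-3)·(-3)) / 3 = 18/3 = 6
  S[X_1,X_2] = ((2)·(-0.25) + (-1)·(2.75) + (2)·(-3.25) + (-3)·(0.75)) / 3 = -12/3 = -4
  S[X_1,X_3] = ((2)·(1) + (-1)·(-3) + (2)·(-1) + (-3)·(3)) / 3 = -6/3 = -2
  S[X_2,X_2] = ((-0.25)·(-0.25) + (2.75)·(2.75) + (-3.25)·(-3.25) + (0.75)·(0.75)) / 3 = 18.75/3 = 6.25
  S[X_2,X_3] = ((-0.25)·(1) + (2.75)·(-3) + (-3.25)·(-1) + (0.75)·(3)) / 3 = -3/3 = -1
  S[X_3,X_3] = ((1)·(1) + (-3)·(-3) + (-1)·(-1) + (3)·(3)) / 3 = 20/3 = 6.6667

S is symmetric (S[j,i] = S[i,j]). Assembling:

S = [[6, -4, -2],
 [-4, 6.25, -1],
 [-2, -1, 6.6667]]


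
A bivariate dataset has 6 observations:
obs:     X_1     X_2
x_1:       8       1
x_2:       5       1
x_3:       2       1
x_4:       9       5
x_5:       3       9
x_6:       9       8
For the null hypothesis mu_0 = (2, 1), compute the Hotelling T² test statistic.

Step 1 — sample mean vector:
  mean(X_1) = (8 + 5 + 2 + 9 + 3 + 9) / 6 = 36/6 = 6
  mean(X_2) = (1 + 1 + 1 + 5 + 9 + 8) / 6 = 25/6 = 4.1667
  x̄ = (6, 4.1667),  deviation x̄ - mu_0 = (6, 4.1667) - (2, 1) = (4, 3.1667).

Step 2 — sample covariance matrix, S[i,j] = (1/(n-1)) · Σ_k (x_{k,i} - mean_i) · (x_{k,j} - mean_j), divisor n-1 = 5:
  S[X_1,X_1] = ((2)·(2) + (-1)·(-1) + (-4)·(-4) + (3)·(3) + (-3)·(-3) + (3)·(3)) / 5 = 48/5 = 9.6
  S[X_1,X_2] = ((2)·(-3.1667) + (-1)·(-3.1667) + (-4)·(-3.1667) + (3)·(0.8333) + (-3)·(4.8333) + (3)·(3.8333)) / 5 = 9/5 = 1.8
  S[X_2,X_2] = ((-3.1667)·(-3.1667) + (-3.1667)·(-3.1667) + (-3.1667)·(-3.1667) + (0.8333)·(0.8333) + (4.8333)·(4.8333) + (3.8333)·(3.8333)) / 5 = 68.8333/5 = 13.7667
  S = [[9.6, 1.8],
 [1.8, 13.7667]].

Step 3 — invert S. det(S) = 9.6·13.7667 - (1.8)² = 128.92.
  S^{-1} = (1/det) · [[d, -b], [-b, a]] = [[0.1068, -0.014],
 [-0.014, 0.0745]].

Step 4 — quadratic form (x̄ - mu_0)^T · S^{-1} · (x̄ - mu_0):
  S^{-1} · (x̄ - mu_0) = (0.3829, 0.18),
  (x̄ - mu_0)^T · [...] = (4)·(0.3829) + (3.1667)·(0.18) = 2.1016.

Step 5 — scale by n: T² = 6 · 2.1016 = 12.6094.

T² ≈ 12.6094


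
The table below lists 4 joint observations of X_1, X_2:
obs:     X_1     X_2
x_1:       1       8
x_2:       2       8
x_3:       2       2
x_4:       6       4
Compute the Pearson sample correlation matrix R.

Step 1 — column means:
  mean(X_1) = (1 + 2 + 2 + 6) / 4 = 11/4 = 2.75
  mean(X_2) = (8 + 8 + 2 + 4) / 4 = 22/4 = 5.5

Step 2 — sample variances and covariances s[i,j] = (1/(n-1)) · Σ_k (x_{k,i} - mean_i) · (x_{k,j} - mean_j), with n-1 = 3:
  s[X_1,X_1] = ((-1.75)·(-1.75) + (-0.75)·(-0.75) + (-0.75)·(-0.75) + (3.25)·(3.25)) / 3 = 14.75/3 = 4.9167
  s[X_1,X_2] = ((-1.75)·(2.5) + (-0.75)·(2.5) + (-0.75)·(-3.5) + (3.25)·(-1.5)) / 3 = -8.5/3 = -2.8333
  s[X_2,X_2] = ((2.5)·(2.5) + (2.5)·(2.5) + (-3.5)·(-3.5) + (-1.5)·(-1.5)) / 3 = 27/3 = 9
  Sample standard deviations s_i = √(s[i,i]):
  s(X_1) = √(4.9167) = 2.2174
  s(X_2) = √(9) = 3

Step 3 — r_{ij} = s_{ij} / (s_i · s_j):
  r[X_1,X_1] = 1 (diagonal).
  r[X_1,X_2] = -2.8333 / (2.2174 · 3) = -2.8333 / 6.6521 = -0.4259
  r[X_2,X_2] = 1 (diagonal).

R is symmetric with unit diagonal. Assembling:

R = [[1, -0.4259],
 [-0.4259, 1]]


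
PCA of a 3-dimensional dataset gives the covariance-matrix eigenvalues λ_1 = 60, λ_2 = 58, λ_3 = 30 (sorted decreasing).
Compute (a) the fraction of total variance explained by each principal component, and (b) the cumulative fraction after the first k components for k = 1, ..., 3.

Step 1 — total variance = trace(Sigma) = Σ λ_i = 60 + 58 + 30 = 148.

Step 2 — fraction explained by component i = λ_i / Σ λ:
  PC1: 60/148 = 0.4054
  PC2: 58/148 = 0.3919
  PC3: 30/148 = 0.2027

Step 3 — cumulative fraction after k components = (λ_1 + ... + λ_k) / Σ λ:
  k = 1: 60/148 = 0.4054
  k = 2: (60 + 58)/148 = 118/148 = 0.7973
  k = 3: (60 + 58 + 30)/148 = 148/148 = 1

Summary (fraction, with percent):

explained: PC1 0.4054 (40.54%), PC2 0.3919 (39.19%), PC3 0.2027 (20.27%);  cumulative: 0.4054, 0.7973, 1


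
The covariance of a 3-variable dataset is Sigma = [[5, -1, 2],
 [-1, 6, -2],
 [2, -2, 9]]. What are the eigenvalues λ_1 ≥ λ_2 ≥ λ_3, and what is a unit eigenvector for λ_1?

Step 1 — characteristic polynomial p(λ) = det(λI - Sigma) = λ³ - tr·λ² + c_1·λ - det, where tr = trace, c_1 = sum of the principal 2×2 minors, det = det(Sigma):
  tr = 5 + 6 + 9 = 20,
  c_1 = (5·6 - (-1)²) + (5·9 - (2)²) + (6·9 - (-2)²) = 29 + 41 + 50 = 120,
  det = 5·(6·9 - (-2)²) - (-1)·((-1)·9 - (-2)·(2)) + (2)·((-1)·(-2) - 6·(2)) = 5·(50) - (-1)·(-5) + (2)·(-10) = 225.
  So p(λ) = λ³ - 20λ² + 120λ - 225.
Step 2 — look for an integer root (rational root theorem: any rational root is an integer divisor of 225). Testing λ = 5:
  p(5) = 125 - 500 + 600 - 225 = 0  ✓
  Dividing out (λ - 5): p(λ) = (λ - 5)(λ² - 15λ + 45).
Step 3 — remaining eigenvalues from the quadratic λ² - 15λ + 45 = 0:
  Δ = 15² - 4·45 = 225 - 180 = 45,  λ = (15 ± √45)/2 = (15 ± 6.7082)/2 ≈ 10.8541 or 4.1459.
  Sorted: λ_1 = 10.8541,  λ_2 = 5,  λ_3 = 4.1459  (check: sum = 20 = tr ✓).

Step 4 — unit eigenvector for λ_1 ≈ 10.8541: v spans the null space of (Sigma - λ_1 I), whose rows are
  r_1 = (-5.8541, -1, 2),  r_2 = (-1, -4.8541, -2),  r_3 = (2, -2, -1.8541).
  v is orthogonal to every row, so take v ∝ r_1 × r_2 = ((-1)·(-2) - (2)·(-4.8541), (2)·(-1) - (-5.8541)·(-2), (-5.8541)·(-4.8541) - (-1)·(-1)) ≈ (11.7082, -13.7082, 27.4164).
  Let u = (11.7082, -13.7082, 27.4164).
  ||u|| = √((11.7082)² + (-13.7082)² + (27.4164)²) = √(1076.6563) ≈ 32.8124,  v_1 = u/||u|| ≈ (0.3568, -0.4178, 0.8355) (||v_1|| = 1).

λ_1 = 10.8541,  λ_2 = 5,  λ_3 = 4.1459;  v_1 ≈ (0.3568, -0.4178, 0.8355)


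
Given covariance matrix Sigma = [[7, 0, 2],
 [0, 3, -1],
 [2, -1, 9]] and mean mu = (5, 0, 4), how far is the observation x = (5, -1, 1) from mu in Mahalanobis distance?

Step 1 — centre the observation: (x - mu) = (0, -1, -3).

Step 2 — invert Sigma (cofactor / det for 3×3, or solve directly):
  Sigma^{-1} = [[0.1529, -0.0118, -0.0353],
 [-0.0118, 0.3471, 0.0412],
 [-0.0353, 0.0412, 0.1235]].

Step 3 — form the quadratic (x - mu)^T · Sigma^{-1} · (x - mu):
  Sigma^{-1} · (x - mu) = (0.1176, -0.4706, -0.4118).
  (x - mu)^T · [Sigma^{-1} · (x - mu)] = (0)·(0.1176) + (-1)·(-0.4706) + (-3)·(-0.4118) = 1.7059.

Step 4 — take square root: d = √(1.7059) ≈ 1.3061.

d(x, mu) = √(1.7059) ≈ 1.3061


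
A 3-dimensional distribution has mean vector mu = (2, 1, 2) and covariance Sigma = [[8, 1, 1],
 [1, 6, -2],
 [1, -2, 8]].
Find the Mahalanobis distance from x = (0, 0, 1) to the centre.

Step 1 — centre the observation: (x - mu) = (-2, -1, -1).

Step 2 — invert Sigma (cofactor / det for 3×3, or solve directly):
  Sigma^{-1} = [[0.1317, -0.0299, -0.024],
 [-0.0299, 0.1886, 0.0509],
 [-0.024, 0.0509, 0.1407]].

Step 3 — form the quadratic (x - mu)^T · Sigma^{-1} · (x - mu):
  Sigma^{-1} · (x - mu) = (-0.2096, -0.1796, -0.1437).
  (x - mu)^T · [Sigma^{-1} · (x - mu)] = (-2)·(-0.2096) + (-1)·(-0.1796) + (-1)·(-0.1437) = 0.7425.

Step 4 — take square root: d = √(0.7425) ≈ 0.8617.

d(x, mu) = √(0.7425) ≈ 0.8617


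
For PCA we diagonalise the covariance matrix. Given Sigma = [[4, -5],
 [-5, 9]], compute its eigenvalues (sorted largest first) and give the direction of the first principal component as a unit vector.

Step 1 — characteristic polynomial of 2×2 Sigma:
  det(Sigma - λI) = λ² - trace · λ + det = 0.
  trace = 4 + 9 = 13, det = 4·9 - (-5)² = 11.
Step 2 — discriminant:
  Δ = trace² - 4·det = 169 - 44 = 125.
Step 3 — eigenvalues:
  λ = (trace ± √Δ)/2 = (13 ± 11.1803)/2,
  λ_1 = 12.0902,  λ_2 = 0.9098.

Step 4 — unit eigenvector for λ_1: solve (Sigma - λ_1 I)v = 0. First row:
  (4 - 12.0902)·v_x + (-5)·v_y = 0, i.e. (-8.0902)·v_x + (-5)·v_y = 0,
  so v ∝ (b, λ_1 - a) = (-5, 8.0902); multiply by -1 so the first entry is positive: u = (5, -8.0902).
  ||u|| = √((5)² + (-8.0902)²) = √(90.4508) ≈ 9.5106,
  v_1 = u/||u|| ≈ (0.5257, -0.8507) (||v_1|| = 1).

λ_1 = 12.0902,  λ_2 = 0.9098;  v_1 ≈ (0.5257, -0.8507)


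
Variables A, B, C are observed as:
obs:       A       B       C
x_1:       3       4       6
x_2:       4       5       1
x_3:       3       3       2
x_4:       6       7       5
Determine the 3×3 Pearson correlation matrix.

Step 1 — column means:
  mean(A) = (3 + 4 + 3 + 6) / 4 = 16/4 = 4
  mean(B) = (4 + 5 + 3 + 7) / 4 = 19/4 = 4.75
  mean(C) = (6 + 1 + 2 + 5) / 4 = 14/4 = 3.5

Step 2 — sample variances and covariances s[i,j] = (1/(n-1)) · Σ_k (x_{k,i} - mean_i) · (x_{k,j} - mean_j), with n-1 = 3:
  s[A,A] = ((-1)·(-1) + (0)·(0) + (-1)·(-1) + (2)·(2)) / 3 = 6/3 = 2
  s[A,B] = ((-1)·(-0.75) + (0)·(0.25) + (-1)·(-1.75) + (2)·(2.25)) / 3 = 7/3 = 2.3333
  s[A,C] = ((-1)·(2.5) + (0)·(-2.5) + (-1)·(-1.5) + (2)·(1.5)) / 3 = 2/3 = 0.6667
  s[B,B] = ((-0.75)·(-0.75) + (0.25)·(0.25) + (-1.75)·(-1.75) + (2.25)·(2.25)) / 3 = 8.75/3 = 2.9167
  s[B,C] = ((-0.75)·(2.5) + (0.25)·(-2.5) + (-1.75)·(-1.5) + (2.25)·(1.5)) / 3 = 3.5/3 = 1.1667
  s[C,C] = ((2.5)·(2.5) + (-2.5)·(-2.5) + (-1.5)·(-1.5) + (1.5)·(1.5)) / 3 = 17/3 = 5.6667
  Sample standard deviations s_i = √(s[i,i]):
  s(A) = √(2) = 1.4142
  s(B) = √(2.9167) = 1.7078
  s(C) = √(5.6667) = 2.3805

Step 3 — r_{ij} = s_{ij} / (s_i · s_j):
  r[A,A] = 1 (diagonal).
  r[A,B] = 2.3333 / (1.4142 · 1.7078) = 2.3333 / 2.4152 = 0.9661
  r[A,C] = 0.6667 / (1.4142 · 2.3805) = 0.6667 / 3.3665 = 0.198
  r[B,B] = 1 (diagonal).
  r[B,C] = 1.1667 / (1.7078 · 2.3805) = 1.1667 / 4.0654 = 0.287
  r[C,C] = 1 (diagonal).

R is symmetric with unit diagonal. Assembling:

R = [[1, 0.9661, 0.198],
 [0.9661, 1, 0.287],
 [0.198, 0.287, 1]]


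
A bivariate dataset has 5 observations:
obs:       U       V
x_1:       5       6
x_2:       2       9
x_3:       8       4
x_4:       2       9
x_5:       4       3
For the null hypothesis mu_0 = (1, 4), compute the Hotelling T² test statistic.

Step 1 — sample mean vector:
  mean(U) = (5 + 2 + 8 + 2 + 4) / 5 = 21/5 = 4.2
  mean(V) = (6 + 9 + 4 + 9 + 3) / 5 = 31/5 = 6.2
  x̄ = (4.2, 6.2),  deviation x̄ - mu_0 = (4.2, 6.2) - (1, 4) = (3.2, 2.2).

Step 2 — sample covariance matrix, S[i,j] = (1/(n-1)) · Σ_k (x_{k,i} - mean_i) · (x_{k,j} - mean_j), divisor n-1 = 4:
  S[U,U] = ((0.8)·(0.8) + (-2.2)·(-2.2) + (3.8)·(3.8) + (-2.2)·(-2.2) + (-0.2)·(-0.2)) / 4 = 24.8/4 = 6.2
  S[U,V] = ((0.8)·(-0.2) + (-2.2)·(2.8) + (3.8)·(-2.2) + (-2.2)·(2.8) + (-0.2)·(-3.2)) / 4 = -20.2/4 = -5.05
  S[V,V] = ((-0.2)·(-0.2) + (2.8)·(2.8) + (-2.2)·(-2.2) + (2.8)·(2.8) + (-3.2)·(-3.2)) / 4 = 30.8/4 = 7.7
  S = [[6.2, -5.05],
 [-5.05, 7.7]].

Step 3 — invert S. det(S) = 6.2·7.7 - (-5.05)² = 22.2375.
  S^{-1} = (1/det) · [[d, -b], [-b, a]] = [[0.3463, 0.2271],
 [0.2271, 0.2788]].

Step 4 — quadratic form (x̄ - mu_0)^T · S^{-1} · (x̄ - mu_0):
  S^{-1} · (x̄ - mu_0) = (1.6076, 1.3401),
  (x̄ - mu_0)^T · [...] = (3.2)·(1.6076) + (2.2)·(1.3401) = 8.0926.

Step 5 — scale by n: T² = 5 · 8.0926 = 40.4632.

T² ≈ 40.4632


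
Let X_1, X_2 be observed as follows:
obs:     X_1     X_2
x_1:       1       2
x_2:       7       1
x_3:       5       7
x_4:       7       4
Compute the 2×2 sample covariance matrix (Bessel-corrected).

Step 1 — column means:
  mean(X_1) = (1 + 7 + 5 + 7) / 4 = 20/4 = 5
  mean(X_2) = (2 + 1 + 7 + 4) / 4 = 14/4 = 3.5

Step 2 — sample covariance S[i,j] = (1/(n-1)) · Σ_k (x_{k,i} - mean_i) · (x_{k,j} - mean_j), with n-1 = 3.
  S[X_1,X_1] = ((-4)·(-4) + (2)·(2) + (0)·(0) + (2)·(2)) / 3 = 24/3 = 8
  S[X_1,X_2] = ((-4)·(-1.5) + (2)·(-2.5) + (0)·(3.5) + (2)·(0.5)) / 3 = 2/3 = 0.6667
  S[X_2,X_2] = ((-1.5)·(-1.5) + (-2.5)·(-2.5) + (3.5)·(3.5) + (0.5)·(0.5)) / 3 = 21/3 = 7

S is symmetric (S[j,i] = S[i,j]). Assembling:

S = [[8, 0.6667],
 [0.6667, 7]]


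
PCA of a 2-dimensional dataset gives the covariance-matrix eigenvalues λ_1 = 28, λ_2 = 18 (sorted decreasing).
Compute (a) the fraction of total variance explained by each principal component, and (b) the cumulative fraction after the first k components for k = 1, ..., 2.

Step 1 — total variance = trace(Sigma) = Σ λ_i = 28 + 18 = 46.

Step 2 — fraction explained by component i = λ_i / Σ λ:
  PC1: 28/46 = 0.6087
  PC2: 18/46 = 0.3913

Step 3 — cumulative fraction after k components = (λ_1 + ... + λ_k) / Σ λ:
  k = 1: 28/46 = 0.6087
  k = 2: (28 + 18)/46 = 46/46 = 1

Summary (fraction, with percent):

explained: PC1 0.6087 (60.87%), PC2 0.3913 (39.13%);  cumulative: 0.6087, 1


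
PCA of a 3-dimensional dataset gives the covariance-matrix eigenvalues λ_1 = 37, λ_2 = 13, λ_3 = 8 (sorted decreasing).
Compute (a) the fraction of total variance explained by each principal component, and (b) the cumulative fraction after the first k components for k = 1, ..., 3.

Step 1 — total variance = trace(Sigma) = Σ λ_i = 37 + 13 + 8 = 58.

Step 2 — fraction explained by component i = λ_i / Σ λ:
  PC1: 37/58 = 0.6379
  PC2: 13/58 = 0.2241
  PC3: 8/58 = 0.1379

Step 3 — cumulative fraction after k components = (λ_1 + ... + λ_k) / Σ λ:
  k = 1: 37/58 = 0.6379
  k = 2: (37 + 13)/58 = 50/58 = 0.8621
  k = 3: (37 + 13 + 8)/58 = 58/58 = 1

Summary (fraction, with percent):

explained: PC1 0.6379 (63.79%), PC2 0.2241 (22.41%), PC3 0.1379 (13.79%);  cumulative: 0.6379, 0.8621, 1


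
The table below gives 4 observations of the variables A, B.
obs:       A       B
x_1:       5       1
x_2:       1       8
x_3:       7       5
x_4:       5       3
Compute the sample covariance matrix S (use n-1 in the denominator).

Step 1 — column means:
  mean(A) = (5 + 1 + 7 + 5) / 4 = 18/4 = 4.5
  mean(B) = (1 + 8 + 5 + 3) / 4 = 17/4 = 4.25

Step 2 — sample covariance S[i,j] = (1/(n-1)) · Σ_k (x_{k,i} - mean_i) · (x_{k,j} - mean_j), with n-1 = 3.
  S[A,A] = ((0.5)·(0.5) + (-3.5)·(-3.5) + (2.5)·(2.5) + (0.5)·(0.5)) / 3 = 19/3 = 6.3333
  S[A,B] = ((0.5)·(-3.25) + (-3.5)·(3.75) + (2.5)·(0.75) + (0.5)·(-1.25)) / 3 = -13.5/3 = -4.5
  S[B,B] = ((-3.25)·(-3.25) + (3.75)·(3.75) + (0.75)·(0.75) + (-1.25)·(-1.25)) / 3 = 26.75/3 = 8.9167

S is symmetric (S[j,i] = S[i,j]). Assembling:

S = [[6.3333, -4.5],
 [-4.5, 8.9167]]


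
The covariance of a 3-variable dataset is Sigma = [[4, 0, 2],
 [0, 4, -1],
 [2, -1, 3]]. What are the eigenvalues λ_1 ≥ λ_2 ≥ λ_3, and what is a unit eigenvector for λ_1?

Step 1 — characteristic polynomial p(λ) = det(λI - Sigma) = λ³ - tr·λ² + c_1·λ - det, where tr = trace, c_1 = sum of the principal 2×2 minors, det = det(Sigma):
  tr = 4 + 4 + 3 = 11,
  c_1 = (4·4 - (0)²) + (4·3 - (2)²) + (4·3 - (-1)²) = 16 + 8 + 11 = 35,
  det = 4·(4·3 - (-1)²) - (0)·((0)·3 - (-1)·(2)) + (2)·((0)·(-1) - 4·(2)) = 4·(11) - (0)·(2) + (2)·(-8) = 28.
  So p(λ) = λ³ - 11λ² + 35λ - 28.
Step 2 — look for an integer root (rational root theorem: any rational root is an integer divisor of 28). Testing λ = 4:
  p(4) = 64 - 176 + 140 - 28 = 0  ✓
  Dividing out (λ - 4): p(λ) = (λ - 4)(λ² - 7λ + 7).
Step 3 — remaining eigenvalues from the quadratic λ² - 7λ + 7 = 0:
  Δ = 7² - 4·7 = 49 - 28 = 21,  λ = (7 ± √21)/2 = (7 ± 4.5826)/2 ≈ 5.7913 or 1.2087.
  Sorted: λ_1 = 5.7913,  λ_2 = 4,  λ_3 = 1.2087  (check: sum = 11 = tr ✓).

Step 4 — unit eigenvector for λ_1 ≈ 5.7913: v spans the null space of (Sigma - λ_1 I), whose rows are
  r_1 = (-1.7913, 0, 2),  r_2 = (0, -1.7913, -1),  r_3 = (2, -1, -2.7913).
  v is orthogonal to every row, so take v ∝ r_1 × r_2 = ((0)·(-1) - (2)·(-1.7913), (2)·(0) - (-1.7913)·(-1), (-1.7913)·(-1.7913) - (0)·(0)) ≈ (3.5826, -1.7913, 3.2087).
  Let u = (3.5826, -1.7913, 3.2087).
  ||u|| = √((3.5826)² + (-1.7913)² + (3.2087)²) = √(26.3394) ≈ 5.1322,  v_1 = u/||u|| ≈ (0.6981, -0.349, 0.6252) (||v_1|| = 1).

λ_1 = 5.7913,  λ_2 = 4,  λ_3 = 1.2087;  v_1 ≈ (0.6981, -0.349, 0.6252)


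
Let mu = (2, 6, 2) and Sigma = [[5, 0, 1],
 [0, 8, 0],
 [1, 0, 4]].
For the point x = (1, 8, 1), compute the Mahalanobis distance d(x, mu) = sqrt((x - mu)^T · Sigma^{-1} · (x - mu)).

Step 1 — centre the observation: (x - mu) = (-1, 2, -1).

Step 2 — invert Sigma (cofactor / det for 3×3, or solve directly):
  Sigma^{-1} = [[0.2105, 0, -0.0526],
 [0, 0.125, 0],
 [-0.0526, 0, 0.2632]].

Step 3 — form the quadratic (x - mu)^T · Sigma^{-1} · (x - mu):
  Sigma^{-1} · (x - mu) = (-0.1579, 0.25, -0.2105).
  (x - mu)^T · [Sigma^{-1} · (x - mu)] = (-1)·(-0.1579) + (2)·(0.25) + (-1)·(-0.2105) = 0.8684.

Step 4 — take square root: d = √(0.8684) ≈ 0.9319.

d(x, mu) = √(0.8684) ≈ 0.9319


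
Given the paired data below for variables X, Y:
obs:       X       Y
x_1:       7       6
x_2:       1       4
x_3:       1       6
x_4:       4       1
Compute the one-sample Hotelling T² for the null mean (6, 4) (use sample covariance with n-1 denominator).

Step 1 — sample mean vector:
  mean(X) = (7 + 1 + 1 + 4) / 4 = 13/4 = 3.25
  mean(Y) = (6 + 4 + 6 + 1) / 4 = 17/4 = 4.25
  x̄ = (3.25, 4.25),  deviation x̄ - mu_0 = (3.25, 4.25) - (6, 4) = (-2.75, 0.25).

Step 2 — sample covariance matrix, S[i,j] = (1/(n-1)) · Σ_k (x_{k,i} - mean_i) · (x_{k,j} - mean_j), divisor n-1 = 3:
  S[X,X] = ((3.75)·(3.75) + (-2.25)·(-2.25) + (-2.25)·(-2.25) + (0.75)·(0.75)) / 3 = 24.75/3 = 8.25
  S[X,Y] = ((3.75)·(1.75) + (-2.25)·(-0.25) + (-2.25)·(1.75) + (0.75)·(-3.25)) / 3 = 0.75/3 = 0.25
  S[Y,Y] = ((1.75)·(1.75) + (-0.25)·(-0.25) + (1.75)·(1.75) + (-3.25)·(-3.25)) / 3 = 16.75/3 = 5.5833
  S = [[8.25, 0.25],
 [0.25, 5.5833]].

Step 3 — invert S. det(S) = 8.25·5.5833 - (0.25)² = 46.
  S^{-1} = (1/det) · [[d, -b], [-b, a]] = [[0.1214, -0.0054],
 [-0.0054, 0.1793]].

Step 4 — quadratic form (x̄ - mu_0)^T · S^{-1} · (x̄ - mu_0):
  S^{-1} · (x̄ - mu_0) = (-0.3351, 0.0598),
  (x̄ - mu_0)^T · [...] = (-2.75)·(-0.3351) + (0.25)·(0.0598) = 0.9366.

Step 5 — scale by n: T² = 4 · 0.9366 = 3.7464.

T² ≈ 3.7464


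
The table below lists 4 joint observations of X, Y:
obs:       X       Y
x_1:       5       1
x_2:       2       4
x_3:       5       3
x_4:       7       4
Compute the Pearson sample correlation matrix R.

Step 1 — column means:
  mean(X) = (5 + 2 + 5 + 7) / 4 = 19/4 = 4.75
  mean(Y) = (1 + 4 + 3 + 4) / 4 = 12/4 = 3

Step 2 — sample variances and covariances s[i,j] = (1/(n-1)) · Σ_k (x_{k,i} - mean_i) · (x_{k,j} - mean_j), with n-1 = 3:
  s[X,X] = ((0.25)·(0.25) + (-2.75)·(-2.75) + (0.25)·(0.25) + (2.25)·(2.25)) / 3 = 12.75/3 = 4.25
  s[X,Y] = ((0.25)·(-2) + (-2.75)·(1) + (0.25)·(0) + (2.25)·(1)) / 3 = -1/3 = -0.3333
  s[Y,Y] = ((-2)·(-2) + (1)·(1) + (0)·(0) + (1)·(1)) / 3 = 6/3 = 2
  Sample standard deviations s_i = √(s[i,i]):
  s(X) = √(4.25) = 2.0616
  s(Y) = √(2) = 1.4142

Step 3 — r_{ij} = s_{ij} / (s_i · s_j):
  r[X,X] = 1 (diagonal).
  r[X,Y] = -0.3333 / (2.0616 · 1.4142) = -0.3333 / 2.9155 = -0.1143
  r[Y,Y] = 1 (diagonal).

R is symmetric with unit diagonal. Assembling:

R = [[1, -0.1143],
 [-0.1143, 1]]


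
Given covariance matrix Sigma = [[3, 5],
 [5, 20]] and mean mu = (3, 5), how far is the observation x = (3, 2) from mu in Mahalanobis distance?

Step 1 — centre the observation: (x - mu) = (0, -3).

Step 2 — invert Sigma. det(Sigma) = 3·20 - (5)² = 35.
  Sigma^{-1} = (1/det) · [[d, -b], [-b, a]] = [[0.5714, -0.1429],
 [-0.1429, 0.0857]].

Step 3 — form the quadratic (x - mu)^T · Sigma^{-1} · (x - mu):
  Sigma^{-1} · (x - mu) = (0.4286, -0.2571).
  (x - mu)^T · [Sigma^{-1} · (x - mu)] = (0)·(0.4286) + (-3)·(-0.2571) = 0.7714.

Step 4 — take square root: d = √(0.7714) ≈ 0.8783.

d(x, mu) = √(0.7714) ≈ 0.8783


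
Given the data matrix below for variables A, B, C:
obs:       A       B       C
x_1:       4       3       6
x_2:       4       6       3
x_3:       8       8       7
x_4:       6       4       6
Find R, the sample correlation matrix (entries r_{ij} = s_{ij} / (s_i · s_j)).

Step 1 — column means:
  mean(A) = (4 + 4 + 8 + 6) / 4 = 22/4 = 5.5
  mean(B) = (3 + 6 + 8 + 4) / 4 = 21/4 = 5.25
  mean(C) = (6 + 3 + 7 + 6) / 4 = 22/4 = 5.5

Step 2 — sample variances and covariances s[i,j] = (1/(n-1)) · Σ_k (x_{k,i} - mean_i) · (x_{k,j} - mean_j), with n-1 = 3:
  s[A,A] = ((-1.5)·(-1.5) + (-1.5)·(-1.5) + (2.5)·(2.5) + (0.5)·(0.5)) / 3 = 11/3 = 3.6667
  s[A,B] = ((-1.5)·(-2.25) + (-1.5)·(0.75) + (2.5)·(2.75) + (0.5)·(-1.25)) / 3 = 8.5/3 = 2.8333
  s[A,C] = ((-1.5)·(0.5) + (-1.5)·(-2.5) + (2.5)·(1.5) + (0.5)·(0.5)) / 3 = 7/3 = 2.3333
  s[B,B] = ((-2.25)·(-2.25) + (0.75)·(0.75) + (2.75)·(2.75) + (-1.25)·(-1.25)) / 3 = 14.75/3 = 4.9167
  s[B,C] = ((-2.25)·(0.5) + (0.75)·(-2.5) + (2.75)·(1.5) + (-1.25)·(0.5)) / 3 = 0.5/3 = 0.1667
  s[C,C] = ((0.5)·(0.5) + (-2.5)·(-2.5) + (1.5)·(1.5) + (0.5)·(0.5)) / 3 = 9/3 = 3
  Sample standard deviations s_i = √(s[i,i]):
  s(A) = √(3.6667) = 1.9149
  s(B) = √(4.9167) = 2.2174
  s(C) = √(3) = 1.7321

Step 3 — r_{ij} = s_{ij} / (s_i · s_j):
  r[A,A] = 1 (diagonal).
  r[A,B] = 2.8333 / (1.9149 · 2.2174) = 2.8333 / 4.2459 = 0.6673
  r[A,C] = 2.3333 / (1.9149 · 1.7321) = 2.3333 / 3.3166 = 0.7035
  r[B,B] = 1 (diagonal).
  r[B,C] = 0.1667 / (2.2174 · 1.7321) = 0.1667 / 3.8406 = 0.0434
  r[C,C] = 1 (diagonal).

R is symmetric with unit diagonal. Assembling:

R = [[1, 0.6673, 0.7035],
 [0.6673, 1, 0.0434],
 [0.7035, 0.0434, 1]]


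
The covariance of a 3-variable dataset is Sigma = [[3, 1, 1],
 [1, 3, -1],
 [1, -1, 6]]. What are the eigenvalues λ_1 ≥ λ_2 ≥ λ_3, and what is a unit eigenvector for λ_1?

Step 1 — characteristic polynomial p(λ) = det(λI - Sigma) = λ³ - tr·λ² + c_1·λ - det, where tr = trace, c_1 = sum of the principal 2×2 minors, det = det(Sigma):
  tr = 3 + 3 + 6 = 12,
  c_1 = (3·3 - (1)²) + (3·6 - (1)²) + (3·6 - (-1)²) = 8 + 17 + 17 = 42,
  det = 3·(3·6 - (-1)²) - (1)·((1)·6 - (-1)·(1)) + (1)·((1)·(-1) - 3·(1)) = 3·(17) - (1)·(7) + (1)·(-4) = 40.
  So p(λ) = λ³ - 12λ² + 42λ - 40.
Step 2 — look for an integer root (rational root theorem: any rational root is an integer divisor of 40). Testing λ = 4:
  p(4) = 64 - 192 + 168 - 40 = 0  ✓
  Dividing out (λ - 4): p(λ) = (λ - 4)(λ² - 8λ + 10).
Step 3 — remaining eigenvalues from the quadratic λ² - 8λ + 10 = 0:
  Δ = 8² - 4·10 = 64 - 40 = 24,  λ = (8 ± √24)/2 = (8 ± 4.899)/2 ≈ 6.4495 or 1.5505.
  Sorted: λ_1 = 6.4495,  λ_2 = 4,  λ_3 = 1.5505  (check: sum = 12 = tr ✓).

Step 4 — unit eigenvector for λ_1 ≈ 6.4495: v spans the null space of (Sigma - λ_1 I), whose rows are
  r_1 = (-3.4495, 1, 1),  r_2 = (1, -3.4495, -1),  r_3 = (1, -1, -0.4495).
  v is orthogonal to every row, so take v ∝ r_1 × r_2 = ((1)·(-1) - (1)·(-3.4495), (1)·(1) - (-3.4495)·(-1), (-3.4495)·(-3.4495) - (1)·(1)) ≈ (2.4495, -2.4495, 10.899).
  Let u = (2.4495, -2.4495, 10.899).
  ||u|| = √((2.4495)² + (-2.4495)² + (10.899)²) = √(130.7878) ≈ 11.4362,  v_1 = u/||u|| ≈ (0.2142, -0.2142, 0.953) (||v_1|| = 1).

λ_1 = 6.4495,  λ_2 = 4,  λ_3 = 1.5505;  v_1 ≈ (0.2142, -0.2142, 0.953)


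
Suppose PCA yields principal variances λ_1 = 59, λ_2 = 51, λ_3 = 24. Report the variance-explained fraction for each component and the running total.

Step 1 — total variance = trace(Sigma) = Σ λ_i = 59 + 51 + 24 = 134.

Step 2 — fraction explained by component i = λ_i / Σ λ:
  PC1: 59/134 = 0.4403
  PC2: 51/134 = 0.3806
  PC3: 24/134 = 0.1791

Step 3 — cumulative fraction after k components = (λ_1 + ... + λ_k) / Σ λ:
  k = 1: 59/134 = 0.4403
  k = 2: (59 + 51)/134 = 110/134 = 0.8209
  k = 3: (59 + 51 + 24)/134 = 134/134 = 1

Summary (fraction, with percent):

explained: PC1 0.4403 (44.03%), PC2 0.3806 (38.06%), PC3 0.1791 (17.91%);  cumulative: 0.4403, 0.8209, 1


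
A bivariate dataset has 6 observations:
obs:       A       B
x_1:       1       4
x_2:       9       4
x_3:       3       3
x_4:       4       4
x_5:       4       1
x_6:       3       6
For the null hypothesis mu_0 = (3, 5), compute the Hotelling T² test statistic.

Step 1 — sample mean vector:
  mean(A) = (1 + 9 + 3 + 4 + 4 + 3) / 6 = 24/6 = 4
  mean(B) = (4 + 4 + 3 + 4 + 1 + 6) / 6 = 22/6 = 3.6667
  x̄ = (4, 3.6667),  deviation x̄ - mu_0 = (4, 3.6667) - (3, 5) = (1, -1.3333).

Step 2 — sample covariance matrix, S[i,j] = (1/(n-1)) · Σ_k (x_{k,i} - mean_i) · (x_{k,j} - mean_j), divisor n-1 = 5:
  S[A,A] = ((-3)·(-3) + (5)·(5) + (-1)·(-1) + (0)·(0) + (0)·(0) + (-1)·(-1)) / 5 = 36/5 = 7.2
  S[A,B] = ((-3)·(0.3333) + (5)·(0.3333) + (-1)·(-0.6667) + (0)·(0.3333) + (0)·(-2.6667) + (-1)·(2.3333)) / 5 = -1/5 = -0.2
  S[B,B] = ((0.3333)·(0.3333) + (0.3333)·(0.3333) + (-0.6667)·(-0.6667) + (0.3333)·(0.3333) + (-2.6667)·(-2.6667) + (2.3333)·(2.3333)) / 5 = 13.3333/5 = 2.6667
  S = [[7.2, -0.2],
 [-0.2, 2.6667]].

Step 3 — invert S. det(S) = 7.2·2.6667 - (-0.2)² = 19.16.
  S^{-1} = (1/det) · [[d, -b], [-b, a]] = [[0.1392, 0.0104],
 [0.0104, 0.3758]].

Step 4 — quadratic form (x̄ - mu_0)^T · S^{-1} · (x̄ - mu_0):
  S^{-1} · (x̄ - mu_0) = (0.1253, -0.4906),
  (x̄ - mu_0)^T · [...] = (1)·(0.1253) + (-1.3333)·(-0.4906) = 0.7794.

Step 5 — scale by n: T² = 6 · 0.7794 = 4.6764.

T² ≈ 4.6764


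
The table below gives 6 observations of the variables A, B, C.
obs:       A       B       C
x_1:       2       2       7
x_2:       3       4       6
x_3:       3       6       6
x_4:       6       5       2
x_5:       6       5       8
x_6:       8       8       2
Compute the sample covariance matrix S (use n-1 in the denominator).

Step 1 — column means:
  mean(A) = (2 + 3 + 3 + 6 + 6 + 8) / 6 = 28/6 = 4.6667
  mean(B) = (2 + 4 + 6 + 5 + 5 + 8) / 6 = 30/6 = 5
  mean(C) = (7 + 6 + 6 + 2 + 8 + 2) / 6 = 31/6 = 5.1667

Step 2 — sample covariance S[i,j] = (1/(n-1)) · Σ_k (x_{k,i} - mean_i) · (x_{k,j} - mean_j), with n-1 = 5.
  S[A,A] = ((-2.6667)·(-2.6667) + (-1.6667)·(-1.6667) + (-1.6667)·(-1.6667) + (1.3333)·(1.3333) + (1.3333)·(1.3333) + (3.3333)·(3.3333)) / 5 = 27.3333/5 = 5.4667
  S[A,B] = ((-2.6667)·(-3) + (-1.6667)·(-1) + (-1.6667)·(1) + (1.3333)·(0) + (1.3333)·(0) + (3.3333)·(3)) / 5 = 18/5 = 3.6
  S[A,C] = ((-2.6667)·(1.8333) + (-1.6667)·(0.8333) + (-1.6667)·(0.8333) + (1.3333)·(-3.1667) + (1.3333)·(2.8333) + (3.3333)·(-3.1667)) / 5 = -18.6667/5 = -3.7333
  S[B,B] = ((-3)·(-3) + (-1)·(-1) + (1)·(1) + (0)·(0) + (0)·(0) + (3)·(3)) / 5 = 20/5 = 4
  S[B,C] = ((-3)·(1.8333) + (-1)·(0.8333) + (1)·(0.8333) + (0)·(-3.1667) + (0)·(2.8333) + (3)·(-3.1667)) / 5 = -15/5 = -3
  S[C,C] = ((1.8333)·(1.8333) + (0.8333)·(0.8333) + (0.8333)·(0.8333) + (-3.1667)·(-3.1667) + (2.8333)·(2.8333) + (-3.1667)·(-3.1667)) / 5 = 32.8333/5 = 6.5667

S is symmetric (S[j,i] = S[i,j]). Assembling:

S = [[5.4667, 3.6, -3.7333],
 [3.6, 4, -3],
 [-3.7333, -3, 6.5667]]


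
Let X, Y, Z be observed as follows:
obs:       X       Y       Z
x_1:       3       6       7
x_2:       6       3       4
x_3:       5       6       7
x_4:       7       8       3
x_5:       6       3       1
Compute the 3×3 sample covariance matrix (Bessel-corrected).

Step 1 — column means:
  mean(X) = (3 + 6 + 5 + 7 + 6) / 5 = 27/5 = 5.4
  mean(Y) = (6 + 3 + 6 + 8 + 3) / 5 = 26/5 = 5.2
  mean(Z) = (7 + 4 + 7 + 3 + 1) / 5 = 22/5 = 4.4

Step 2 — sample covariance S[i,j] = (1/(n-1)) · Σ_k (x_{k,i} - mean_i) · (x_{k,j} - mean_j), with n-1 = 4.
  S[X,X] = ((-2.4)·(-2.4) + (0.6)·(0.6) + (-0.4)·(-0.4) + (1.6)·(1.6) + (0.6)·(0.6)) / 4 = 9.2/4 = 2.3
  S[X,Y] = ((-2.4)·(0.8) + (0.6)·(-2.2) + (-0.4)·(0.8) + (1.6)·(2.8) + (0.6)·(-2.2)) / 4 = -0.4/4 = -0.1
  S[X,Z] = ((-2.4)·(2.6) + (0.6)·(-0.4) + (-0.4)·(2.6) + (1.6)·(-1.4) + (0.6)·(-3.4)) / 4 = -11.8/4 = -2.95
  S[Y,Y] = ((0.8)·(0.8) + (-2.2)·(-2.2) + (0.8)·(0.8) + (2.8)·(2.8) + (-2.2)·(-2.2)) / 4 = 18.8/4 = 4.7
  S[Y,Z] = ((0.8)·(2.6) + (-2.2)·(-0.4) + (0.8)·(2.6) + (2.8)·(-1.4) + (-2.2)·(-3.4)) / 4 = 8.6/4 = 2.15
  S[Z,Z] = ((2.6)·(2.6) + (-0.4)·(-0.4) + (2.6)·(2.6) + (-1.4)·(-1.4) + (-3.4)·(-3.4)) / 4 = 27.2/4 = 6.8

S is symmetric (S[j,i] = S[i,j]). Assembling:

S = [[2.3, -0.1, -2.95],
 [-0.1, 4.7, 2.15],
 [-2.95, 2.15, 6.8]]


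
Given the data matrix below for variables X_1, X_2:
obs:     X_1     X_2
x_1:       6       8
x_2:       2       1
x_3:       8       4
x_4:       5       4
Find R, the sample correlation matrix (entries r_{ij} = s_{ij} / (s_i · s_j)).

Step 1 — column means:
  mean(X_1) = (6 + 2 + 8 + 5) / 4 = 21/4 = 5.25
  mean(X_2) = (8 + 1 + 4 + 4) / 4 = 17/4 = 4.25

Step 2 — sample variances and covariances s[i,j] = (1/(n-1)) · Σ_k (x_{k,i} - mean_i) · (x_{k,j} - mean_j), with n-1 = 3:
  s[X_1,X_1] = ((0.75)·(0.75) + (-3.25)·(-3.25) + (2.75)·(2.75) + (-0.25)·(-0.25)) / 3 = 18.75/3 = 6.25
  s[X_1,X_2] = ((0.75)·(3.75) + (-3.25)·(-3.25) + (2.75)·(-0.25) + (-0.25)·(-0.25)) / 3 = 12.75/3 = 4.25
  s[X_2,X_2] = ((3.75)·(3.75) + (-3.25)·(-3.25) + (-0.25)·(-0.25) + (-0.25)·(-0.25)) / 3 = 24.75/3 = 8.25
  Sample standard deviations s_i = √(s[i,i]):
  s(X_1) = √(6.25) = 2.5
  s(X_2) = √(8.25) = 2.8723

Step 3 — r_{ij} = s_{ij} / (s_i · s_j):
  r[X_1,X_1] = 1 (diagonal).
  r[X_1,X_2] = 4.25 / (2.5 · 2.8723) = 4.25 / 7.1807 = 0.5919
  r[X_2,X_2] = 1 (diagonal).

R is symmetric with unit diagonal. Assembling:

R = [[1, 0.5919],
 [0.5919, 1]]


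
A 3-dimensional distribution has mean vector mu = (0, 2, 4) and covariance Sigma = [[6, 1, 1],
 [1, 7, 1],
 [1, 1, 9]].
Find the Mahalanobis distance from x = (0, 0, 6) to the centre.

Step 1 — centre the observation: (x - mu) = (0, -2, 2).

Step 2 — invert Sigma (cofactor / det for 3×3, or solve directly):
  Sigma^{-1} = [[0.1732, -0.0223, -0.0168],
 [-0.0223, 0.148, -0.014],
 [-0.0168, -0.014, 0.1145]].

Step 3 — form the quadratic (x - mu)^T · Sigma^{-1} · (x - mu):
  Sigma^{-1} · (x - mu) = (0.0112, -0.324, 0.257).
  (x - mu)^T · [Sigma^{-1} · (x - mu)] = (0)·(0.0112) + (-2)·(-0.324) + (2)·(0.257) = 1.162.

Step 4 — take square root: d = √(1.162) ≈ 1.078.

d(x, mu) = √(1.162) ≈ 1.078


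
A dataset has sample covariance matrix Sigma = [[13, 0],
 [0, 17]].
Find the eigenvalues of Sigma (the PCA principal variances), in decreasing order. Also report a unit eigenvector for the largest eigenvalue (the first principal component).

Step 1 — characteristic polynomial of 2×2 Sigma:
  det(Sigma - λI) = λ² - trace · λ + det = 0.
  trace = 13 + 17 = 30, det = 13·17 - (0)² = 221.
Step 2 — discriminant:
  Δ = trace² - 4·det = 900 - 884 = 16.
Step 3 — eigenvalues:
  λ = (trace ± √Δ)/2 = (30 ± 4)/2,
  λ_1 = 17,  λ_2 = 13.

Step 4 — unit eigenvector for λ_1: Sigma is diagonal, so its eigenvectors are the coordinate axes. λ_1 = 17 is the diagonal entry on the second coordinate axis, hence
  v_1 = (0, 1) (||v_1|| = 1).

λ_1 = 17,  λ_2 = 13;  v_1 ≈ (0, 1)


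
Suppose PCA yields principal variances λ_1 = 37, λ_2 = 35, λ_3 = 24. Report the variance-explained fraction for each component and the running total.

Step 1 — total variance = trace(Sigma) = Σ λ_i = 37 + 35 + 24 = 96.

Step 2 — fraction explained by component i = λ_i / Σ λ:
  PC1: 37/96 = 0.3854
  PC2: 35/96 = 0.3646
  PC3: 24/96 = 0.25

Step 3 — cumulative fraction after k components = (λ_1 + ... + λ_k) / Σ λ:
  k = 1: 37/96 = 0.3854
  k = 2: (37 + 35)/96 = 72/96 = 0.75
  k = 3: (37 + 35 + 24)/96 = 96/96 = 1

Summary (fraction, with percent):

explained: PC1 0.3854 (38.54%), PC2 0.3646 (36.46%), PC3 0.25 (25%);  cumulative: 0.3854, 0.75, 1


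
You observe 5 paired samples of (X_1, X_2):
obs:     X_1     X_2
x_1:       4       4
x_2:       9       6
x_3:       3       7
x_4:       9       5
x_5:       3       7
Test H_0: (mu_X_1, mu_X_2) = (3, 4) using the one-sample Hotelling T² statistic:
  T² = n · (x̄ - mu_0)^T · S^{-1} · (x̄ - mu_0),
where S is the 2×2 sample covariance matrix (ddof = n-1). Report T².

Step 1 — sample mean vector:
  mean(X_1) = (4 + 9 + 3 + 9 + 3) / 5 = 28/5 = 5.6
  mean(X_2) = (4 + 6 + 7 + 5 + 7) / 5 = 29/5 = 5.8
  x̄ = (5.6, 5.8),  deviation x̄ - mu_0 = (5.6, 5.8) - (3, 4) = (2.6, 1.8).

Step 2 — sample covariance matrix, S[i,j] = (1/(n-1)) · Σ_k (x_{k,i} - mean_i) · (x_{k,j} - mean_j), divisor n-1 = 4:
  S[X_1,X_1] = ((-1.6)·(-1.6) + (3.4)·(3.4) + (-2.6)·(-2.6) + (3.4)·(3.4) + (-2.6)·(-2.6)) / 4 = 39.2/4 = 9.8
  S[X_1,X_2] = ((-1.6)·(-1.8) + (3.4)·(0.2) + (-2.6)·(1.2) + (3.4)·(-0.8) + (-2.6)·(1.2)) / 4 = -5.4/4 = -1.35
  S[X_2,X_2] = ((-1.8)·(-1.8) + (0.2)·(0.2) + (1.2)·(1.2) + (-0.8)·(-0.8) + (1.2)·(1.2)) / 4 = 6.8/4 = 1.7
  S = [[9.8, -1.35],
 [-1.35, 1.7]].

Step 3 — invert S. det(S) = 9.8·1.7 - (-1.35)² = 14.8375.
  S^{-1} = (1/det) · [[d, -b], [-b, a]] = [[0.1146, 0.091],
 [0.091, 0.6605]].

Step 4 — quadratic form (x̄ - mu_0)^T · S^{-1} · (x̄ - mu_0):
  S^{-1} · (x̄ - mu_0) = (0.4617, 1.4254),
  (x̄ - mu_0)^T · [...] = (2.6)·(0.4617) + (1.8)·(1.4254) = 3.7661.

Step 5 — scale by n: T² = 5 · 3.7661 = 18.8307.

T² ≈ 18.8307


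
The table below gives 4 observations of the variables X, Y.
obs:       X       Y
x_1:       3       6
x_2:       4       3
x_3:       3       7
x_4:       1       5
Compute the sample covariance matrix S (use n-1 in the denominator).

Step 1 — column means:
  mean(X) = (3 + 4 + 3 + 1) / 4 = 11/4 = 2.75
  mean(Y) = (6 + 3 + 7 + 5) / 4 = 21/4 = 5.25

Step 2 — sample covariance S[i,j] = (1/(n-1)) · Σ_k (x_{k,i} - mean_i) · (x_{k,j} - mean_j), with n-1 = 3.
  S[X,X] = ((0.25)·(0.25) + (1.25)·(1.25) + (0.25)·(0.25) + (-1.75)·(-1.75)) / 3 = 4.75/3 = 1.5833
  S[X,Y] = ((0.25)·(0.75) + (1.25)·(-2.25) + (0.25)·(1.75) + (-1.75)·(-0.25)) / 3 = -1.75/3 = -0.5833
  S[Y,Y] = ((0.75)·(0.75) + (-2.25)·(-2.25) + (1.75)·(1.75) + (-0.25)·(-0.25)) / 3 = 8.75/3 = 2.9167

S is symmetric (S[j,i] = S[i,j]). Assembling:

S = [[1.5833, -0.5833],
 [-0.5833, 2.9167]]


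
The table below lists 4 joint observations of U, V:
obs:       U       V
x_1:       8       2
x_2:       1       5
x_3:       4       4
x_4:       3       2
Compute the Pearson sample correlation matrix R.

Step 1 — column means:
  mean(U) = (8 + 1 + 4 + 3) / 4 = 16/4 = 4
  mean(V) = (2 + 5 + 4 + 2) / 4 = 13/4 = 3.25

Step 2 — sample variances and covariances s[i,j] = (1/(n-1)) · Σ_k (x_{k,i} - mean_i) · (x_{k,j} - mean_j), with n-1 = 3:
  s[U,U] = ((4)·(4) + (-3)·(-3) + (0)·(0) + (-1)·(-1)) / 3 = 26/3 = 8.6667
  s[U,V] = ((4)·(-1.25) + (-3)·(1.75) + (0)·(0.75) + (-1)·(-1.25)) / 3 = -9/3 = -3
  s[V,V] = ((-1.25)·(-1.25) + (1.75)·(1.75) + (0.75)·(0.75) + (-1.25)·(-1.25)) / 3 = 6.75/3 = 2.25
  Sample standard deviations s_i = √(s[i,i]):
  s(U) = √(8.6667) = 2.9439
  s(V) = √(2.25) = 1.5

Step 3 — r_{ij} = s_{ij} / (s_i · s_j):
  r[U,U] = 1 (diagonal).
  r[U,V] = -3 / (2.9439 · 1.5) = -3 / 4.4159 = -0.6794
  r[V,V] = 1 (diagonal).

R is symmetric with unit diagonal. Assembling:

R = [[1, -0.6794],
 [-0.6794, 1]]


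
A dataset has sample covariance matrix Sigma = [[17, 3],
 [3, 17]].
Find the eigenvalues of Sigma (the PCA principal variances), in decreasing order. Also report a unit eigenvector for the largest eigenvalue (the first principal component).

Step 1 — characteristic polynomial of 2×2 Sigma:
  det(Sigma - λI) = λ² - trace · λ + det = 0.
  trace = 17 + 17 = 34, det = 17·17 - (3)² = 280.
Step 2 — discriminant:
  Δ = trace² - 4·det = 1156 - 1120 = 36.
Step 3 — eigenvalues:
  λ = (trace ± √Δ)/2 = (34 ± 6)/2,
  λ_1 = 20,  λ_2 = 14.

Step 4 — unit eigenvector for λ_1: solve (Sigma - λ_1 I)v = 0. First row:
  (17 - 20)·v_x + (3)·v_y = 0, i.e. (-3)·v_x + (3)·v_y = 0,
  so v ∝ (b, λ_1 - a) = (3, 3) = u.
  ||u|| = √((3)² + (3)²) = √(18) ≈ 4.2426,
  v_1 = u/||u|| ≈ (0.7071, 0.7071) (||v_1|| = 1).

λ_1 = 20,  λ_2 = 14;  v_1 ≈ (0.7071, 0.7071)


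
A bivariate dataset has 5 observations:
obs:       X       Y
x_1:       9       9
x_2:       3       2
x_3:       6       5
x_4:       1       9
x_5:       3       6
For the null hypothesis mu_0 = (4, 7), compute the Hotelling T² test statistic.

Step 1 — sample mean vector:
  mean(X) = (9 + 3 + 6 + 1 + 3) / 5 = 22/5 = 4.4
  mean(Y) = (9 + 2 + 5 + 9 + 6) / 5 = 31/5 = 6.2
  x̄ = (4.4, 6.2),  deviation x̄ - mu_0 = (4.4, 6.2) - (4, 7) = (0.4, -0.8).

Step 2 — sample covariance matrix, S[i,j] = (1/(n-1)) · Σ_k (x_{k,i} - mean_i) · (x_{k,j} - mean_j), divisor n-1 = 4:
  S[X,X] = ((4.6)·(4.6) + (-1.4)·(-1.4) + (1.6)·(1.6) + (-3.4)·(-3.4) + (-1.4)·(-1.4)) / 4 = 39.2/4 = 9.8
  S[X,Y] = ((4.6)·(2.8) + (-1.4)·(-4.2) + (1.6)·(-1.2) + (-3.4)·(2.8) + (-1.4)·(-0.2)) / 4 = 7.6/4 = 1.9
  S[Y,Y] = ((2.8)·(2.8) + (-4.2)·(-4.2) + (-1.2)·(-1.2) + (2.8)·(2.8) + (-0.2)·(-0.2)) / 4 = 34.8/4 = 8.7
  S = [[9.8, 1.9],
 [1.9, 8.7]].

Step 3 — invert S. det(S) = 9.8·8.7 - (1.9)² = 81.65.
  S^{-1} = (1/det) · [[d, -b], [-b, a]] = [[0.1066, -0.0233],
 [-0.0233, 0.12]].

Step 4 — quadratic form (x̄ - mu_0)^T · S^{-1} · (x̄ - mu_0):
  S^{-1} · (x̄ - mu_0) = (0.0612, -0.1053),
  (x̄ - mu_0)^T · [...] = (0.4)·(0.0612) + (-0.8)·(-0.1053) = 0.1088.

Step 5 — scale by n: T² = 5 · 0.1088 = 0.5438.

T² ≈ 0.5438


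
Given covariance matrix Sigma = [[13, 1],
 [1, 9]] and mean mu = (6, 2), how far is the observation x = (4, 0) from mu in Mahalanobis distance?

Step 1 — centre the observation: (x - mu) = (-2, -2).

Step 2 — invert Sigma. det(Sigma) = 13·9 - (1)² = 116.
  Sigma^{-1} = (1/det) · [[d, -b], [-b, a]] = [[0.0776, -0.0086],
 [-0.0086, 0.1121]].

Step 3 — form the quadratic (x - mu)^T · Sigma^{-1} · (x - mu):
  Sigma^{-1} · (x - mu) = (-0.1379, -0.2069).
  (x - mu)^T · [Sigma^{-1} · (x - mu)] = (-2)·(-0.1379) + (-2)·(-0.2069) = 0.6897.

Step 4 — take square root: d = √(0.6897) ≈ 0.8305.

d(x, mu) = √(0.6897) ≈ 0.8305


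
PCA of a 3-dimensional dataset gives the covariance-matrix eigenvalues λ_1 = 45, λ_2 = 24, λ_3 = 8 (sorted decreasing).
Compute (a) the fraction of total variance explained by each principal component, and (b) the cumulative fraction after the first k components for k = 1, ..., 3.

Step 1 — total variance = trace(Sigma) = Σ λ_i = 45 + 24 + 8 = 77.

Step 2 — fraction explained by component i = λ_i / Σ λ:
  PC1: 45/77 = 0.5844
  PC2: 24/77 = 0.3117
  PC3: 8/77 = 0.1039

Step 3 — cumulative fraction after k components = (λ_1 + ... + λ_k) / Σ λ:
  k = 1: 45/77 = 0.5844
  k = 2: (45 + 24)/77 = 69/77 = 0.8961
  k = 3: (45 + 24 + 8)/77 = 77/77 = 1

Summary (fraction, with percent):

explained: PC1 0.5844 (58.44%), PC2 0.3117 (31.17%), PC3 0.1039 (10.39%);  cumulative: 0.5844, 0.8961, 1
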